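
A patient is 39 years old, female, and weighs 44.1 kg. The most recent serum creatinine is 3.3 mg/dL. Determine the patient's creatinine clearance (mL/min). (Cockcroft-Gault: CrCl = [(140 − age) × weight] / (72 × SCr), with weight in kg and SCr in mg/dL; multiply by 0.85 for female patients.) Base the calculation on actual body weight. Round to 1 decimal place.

15.9 mL/min

CrCl = (140 − 39) × 44.1 / (72 × 3.3) × 0.85 = 4454.1 / 237.60 × 0.85 ≈ 15.9 mL/min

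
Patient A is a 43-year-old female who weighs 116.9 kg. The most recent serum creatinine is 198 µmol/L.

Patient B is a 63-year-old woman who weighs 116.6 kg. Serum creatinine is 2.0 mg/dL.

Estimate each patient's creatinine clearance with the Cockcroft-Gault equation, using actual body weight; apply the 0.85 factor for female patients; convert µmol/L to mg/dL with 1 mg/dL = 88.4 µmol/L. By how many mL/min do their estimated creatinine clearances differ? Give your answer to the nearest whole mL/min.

Patient A: SCr = 198 / 88.4 = 2.24 mg/dL
Patient A: CrCl = (140 − 43) × 116.9 / (72 × 2.24) × 0.85 = 11339.3 / 161.28 × 0.85 ≈ 59.8 mL/min
Patient B: CrCl = (140 − 63) × 116.6 / (72 × 2) × 0.85 = 8978.2 / 144.00 × 0.85 ≈ 53.0 mL/min
|59.8 − 53.0| = 6.8 mL/min

7 mL/min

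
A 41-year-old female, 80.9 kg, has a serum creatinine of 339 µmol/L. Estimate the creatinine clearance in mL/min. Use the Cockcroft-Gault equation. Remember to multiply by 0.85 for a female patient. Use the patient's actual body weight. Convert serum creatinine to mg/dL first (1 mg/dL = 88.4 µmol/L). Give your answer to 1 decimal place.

SCr = 339 / 88.4 = 3.835 mg/dL
CrCl = (140 − 41) × 80.9 / (72 × 3.835) × 0.85 = 8009.1 / 276.12 × 0.85 ≈ 24.7 mL/min

24.7 mL/min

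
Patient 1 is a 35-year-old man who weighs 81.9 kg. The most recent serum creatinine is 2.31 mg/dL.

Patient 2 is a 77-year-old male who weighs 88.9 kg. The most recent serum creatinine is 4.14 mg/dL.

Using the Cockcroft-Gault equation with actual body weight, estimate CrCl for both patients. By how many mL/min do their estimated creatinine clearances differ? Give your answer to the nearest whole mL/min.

Patient 1: CrCl = (140 − 35) × 81.9 / (72 × 2.31) = 8599.5 / 166.32 ≈ 51.7 mL/min
Patient 2: CrCl = (140 − 77) × 88.9 / (72 × 4.14) = 5600.7 / 298.08 ≈ 18.8 mL/min
|51.7 − 18.8| = 32.9 mL/min

33 mL/min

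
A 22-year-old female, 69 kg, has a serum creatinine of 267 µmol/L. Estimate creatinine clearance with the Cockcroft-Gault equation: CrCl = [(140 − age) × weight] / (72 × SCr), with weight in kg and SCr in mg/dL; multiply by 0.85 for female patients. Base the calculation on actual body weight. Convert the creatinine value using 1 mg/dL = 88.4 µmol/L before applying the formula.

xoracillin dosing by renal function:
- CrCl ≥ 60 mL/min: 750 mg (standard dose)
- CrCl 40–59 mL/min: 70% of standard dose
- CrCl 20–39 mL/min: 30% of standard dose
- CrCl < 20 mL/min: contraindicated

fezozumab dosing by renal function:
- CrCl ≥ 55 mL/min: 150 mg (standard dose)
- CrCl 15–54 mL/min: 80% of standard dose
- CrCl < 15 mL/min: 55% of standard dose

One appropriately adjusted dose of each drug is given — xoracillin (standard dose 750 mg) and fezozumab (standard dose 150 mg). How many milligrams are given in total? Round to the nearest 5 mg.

SCr = 267 / 88.4 = 3.02 mg/dL
CrCl = (140 − 22) × 69 / (72 × 3.02) × 0.85 = 8142.0 / 217.44 × 0.85 ≈ 31.8 mL/min
CrCl ≈ 32 mL/min.
xoracillin: 20–39 mL/min → 30% of 750 mg = 225 mg.
fezozumab: 15–54 mL/min → 80% of 150 mg = 120 mg.
Total = 225 + 120 = 345 mg.

345 mg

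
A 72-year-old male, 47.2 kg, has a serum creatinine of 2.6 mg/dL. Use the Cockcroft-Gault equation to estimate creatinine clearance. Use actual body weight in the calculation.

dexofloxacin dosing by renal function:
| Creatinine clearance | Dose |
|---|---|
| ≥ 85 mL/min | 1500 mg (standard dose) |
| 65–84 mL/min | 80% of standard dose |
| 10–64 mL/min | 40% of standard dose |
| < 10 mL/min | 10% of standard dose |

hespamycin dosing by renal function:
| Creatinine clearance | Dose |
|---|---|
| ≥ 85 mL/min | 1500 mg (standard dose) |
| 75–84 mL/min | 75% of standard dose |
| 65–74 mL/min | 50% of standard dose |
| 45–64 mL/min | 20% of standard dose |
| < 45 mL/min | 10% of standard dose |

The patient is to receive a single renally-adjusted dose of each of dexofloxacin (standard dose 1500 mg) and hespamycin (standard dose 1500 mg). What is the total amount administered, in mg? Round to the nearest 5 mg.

750 mg

CrCl = (140 − 72) × 47.2 / (72 × 2.6) = 3209.6 / 187.20 ≈ 17.1 mL/min
CrCl ≈ 17 mL/min.
dexofloxacin: 10–64 mL/min → 40% of 1500 mg = 600 mg.
hespamycin: < 45 mL/min → 10% of 1500 mg = 150 mg.
Total = 600 + 150 = 750 mg.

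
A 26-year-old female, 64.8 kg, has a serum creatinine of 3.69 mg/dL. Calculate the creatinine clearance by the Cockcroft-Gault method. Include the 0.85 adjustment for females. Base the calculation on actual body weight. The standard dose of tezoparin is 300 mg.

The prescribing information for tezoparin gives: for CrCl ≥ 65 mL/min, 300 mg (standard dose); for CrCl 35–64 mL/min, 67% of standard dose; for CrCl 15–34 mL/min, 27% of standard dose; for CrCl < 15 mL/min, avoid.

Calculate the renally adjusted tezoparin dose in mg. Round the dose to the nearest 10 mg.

CrCl = (140 − 26) × 64.8 / (72 × 3.69) × 0.85 = 7387.2 / 265.68 × 0.85 ≈ 23.6 mL/min
CrCl ≈ 24 mL/min → bracket 15–34 mL/min.
27% of 300 mg = 81 mg → 80 mg

80 mg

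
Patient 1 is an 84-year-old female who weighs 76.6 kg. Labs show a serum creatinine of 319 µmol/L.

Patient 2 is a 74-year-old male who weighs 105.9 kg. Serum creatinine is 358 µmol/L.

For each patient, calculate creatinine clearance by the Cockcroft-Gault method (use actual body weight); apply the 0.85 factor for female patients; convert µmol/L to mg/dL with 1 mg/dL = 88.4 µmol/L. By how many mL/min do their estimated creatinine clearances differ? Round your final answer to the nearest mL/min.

10 mL/min

Patient 1: SCr = 319 / 88.4 = 3.609 mg/dL
Patient 1: CrCl = (140 − 84) × 76.6 / (72 × 3.609) × 0.85 = 4289.6 / 259.85 × 0.85 ≈ 14.0 mL/min
Patient 2: SCr = 358 / 88.4 = 4.05 mg/dL
Patient 2: CrCl = (140 − 74) × 105.9 / (72 × 4.05) = 6989.4 / 291.60 ≈ 24.0 mL/min
|14.0 − 24.0| = 10.0 mL/min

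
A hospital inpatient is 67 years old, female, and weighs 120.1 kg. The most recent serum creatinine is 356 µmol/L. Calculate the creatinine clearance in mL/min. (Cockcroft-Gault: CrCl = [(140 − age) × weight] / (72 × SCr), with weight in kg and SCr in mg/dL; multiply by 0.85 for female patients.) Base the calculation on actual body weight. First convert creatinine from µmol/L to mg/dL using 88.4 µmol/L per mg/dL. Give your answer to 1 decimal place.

SCr = 356 / 88.4 = 4.027 mg/dL
CrCl = (140 − 67) × 120.1 / (72 × 4.027) × 0.85 = 8767.3 / 289.94 × 0.85 ≈ 25.7 mL/min

25.7 mL/min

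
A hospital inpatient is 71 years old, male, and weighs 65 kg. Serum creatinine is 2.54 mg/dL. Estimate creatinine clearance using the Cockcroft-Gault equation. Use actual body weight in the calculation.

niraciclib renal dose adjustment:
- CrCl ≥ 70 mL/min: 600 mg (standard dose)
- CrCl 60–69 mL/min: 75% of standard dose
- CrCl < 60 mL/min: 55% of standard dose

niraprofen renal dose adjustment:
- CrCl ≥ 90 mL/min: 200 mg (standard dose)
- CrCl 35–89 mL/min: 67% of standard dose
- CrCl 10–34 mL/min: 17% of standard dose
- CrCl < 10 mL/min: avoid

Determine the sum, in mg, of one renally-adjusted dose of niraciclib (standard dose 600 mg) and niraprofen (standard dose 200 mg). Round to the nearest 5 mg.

365 mg

CrCl = (140 − 71) × 65 / (72 × 2.54) = 4485.0 / 182.88 ≈ 24.5 mL/min
CrCl ≈ 25 mL/min.
niraciclib: < 60 mL/min → 55% of 600 mg = 330 mg.
niraprofen: 10–34 mL/min → 17% of 200 mg = 34 mg.
Total = 330 + 34 = 364 mg.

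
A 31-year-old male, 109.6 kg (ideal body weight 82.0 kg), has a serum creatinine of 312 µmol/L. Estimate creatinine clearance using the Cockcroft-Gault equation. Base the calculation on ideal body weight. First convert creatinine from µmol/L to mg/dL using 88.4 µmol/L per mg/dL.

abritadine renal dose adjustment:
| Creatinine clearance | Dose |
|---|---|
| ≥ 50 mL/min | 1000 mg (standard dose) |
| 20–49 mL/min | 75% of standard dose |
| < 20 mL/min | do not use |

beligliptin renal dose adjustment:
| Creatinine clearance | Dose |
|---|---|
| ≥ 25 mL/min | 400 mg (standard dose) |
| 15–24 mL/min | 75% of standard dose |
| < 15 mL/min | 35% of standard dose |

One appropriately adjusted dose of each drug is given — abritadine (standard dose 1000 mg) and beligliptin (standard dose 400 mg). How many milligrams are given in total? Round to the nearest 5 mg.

SCr = 312 / 88.4 = 3.529 mg/dL
CrCl = (140 − 31) × 82 / (72 × 3.529) = 8938.0 / 254.09 ≈ 35.2 mL/min
CrCl ≈ 35 mL/min.
abritadine: 20–49 mL/min → 75% of 1000 mg = 750 mg.
beligliptin: ≥ 25 mL/min → 100% of 400 mg = 400 mg.
Total = 750 + 400 = 1150 mg.

1150 mg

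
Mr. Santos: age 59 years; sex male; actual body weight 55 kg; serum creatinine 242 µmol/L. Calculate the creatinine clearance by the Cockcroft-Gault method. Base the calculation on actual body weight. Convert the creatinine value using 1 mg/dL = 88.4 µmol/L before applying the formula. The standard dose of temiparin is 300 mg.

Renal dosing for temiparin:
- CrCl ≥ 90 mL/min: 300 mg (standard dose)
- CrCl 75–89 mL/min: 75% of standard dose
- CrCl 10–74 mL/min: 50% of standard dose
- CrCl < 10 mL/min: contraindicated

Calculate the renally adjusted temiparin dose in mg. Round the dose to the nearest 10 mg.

150 mg

SCr = 242 / 88.4 = 2.738 mg/dL
CrCl = (140 − 59) × 55 / (72 × 2.738) = 4455.0 / 197.14 ≈ 22.6 mL/min
CrCl ≈ 23 mL/min → bracket 10–74 mL/min.
50% of 300 mg = 150 mg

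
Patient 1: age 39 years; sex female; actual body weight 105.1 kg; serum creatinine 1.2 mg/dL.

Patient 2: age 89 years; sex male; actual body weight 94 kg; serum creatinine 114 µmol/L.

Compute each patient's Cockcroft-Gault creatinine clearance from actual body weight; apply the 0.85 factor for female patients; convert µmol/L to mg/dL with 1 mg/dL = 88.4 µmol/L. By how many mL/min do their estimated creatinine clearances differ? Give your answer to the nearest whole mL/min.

Patient 1: CrCl = (140 − 39) × 105.1 / (72 × 1.2) × 0.85 = 10615.1 / 86.40 × 0.85 ≈ 104.4 mL/min
Patient 2: SCr = 114 / 88.4 = 1.29 mg/dL
Patient 2: CrCl = (140 − 89) × 94 / (72 × 1.29) = 4794.0 / 92.88 ≈ 51.6 mL/min
|104.4 − 51.6| = 52.8 mL/min

53 mL/min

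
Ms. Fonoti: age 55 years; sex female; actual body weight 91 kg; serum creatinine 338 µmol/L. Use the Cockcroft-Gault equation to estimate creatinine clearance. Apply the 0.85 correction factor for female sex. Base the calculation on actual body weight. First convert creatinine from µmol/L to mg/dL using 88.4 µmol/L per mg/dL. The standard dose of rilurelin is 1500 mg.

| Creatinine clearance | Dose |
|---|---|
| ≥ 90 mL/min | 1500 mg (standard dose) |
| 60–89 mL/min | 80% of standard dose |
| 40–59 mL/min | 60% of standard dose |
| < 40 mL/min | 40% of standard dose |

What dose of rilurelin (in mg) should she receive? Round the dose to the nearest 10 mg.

600 mg

SCr = 338 / 88.4 = 3.824 mg/dL
CrCl = (140 − 55) × 91 / (72 × 3.824) × 0.85 = 7735.0 / 275.33 × 0.85 ≈ 23.9 mL/min
CrCl ≈ 24 mL/min → bracket < 40 mL/min.
40% of 1500 mg = 600 mg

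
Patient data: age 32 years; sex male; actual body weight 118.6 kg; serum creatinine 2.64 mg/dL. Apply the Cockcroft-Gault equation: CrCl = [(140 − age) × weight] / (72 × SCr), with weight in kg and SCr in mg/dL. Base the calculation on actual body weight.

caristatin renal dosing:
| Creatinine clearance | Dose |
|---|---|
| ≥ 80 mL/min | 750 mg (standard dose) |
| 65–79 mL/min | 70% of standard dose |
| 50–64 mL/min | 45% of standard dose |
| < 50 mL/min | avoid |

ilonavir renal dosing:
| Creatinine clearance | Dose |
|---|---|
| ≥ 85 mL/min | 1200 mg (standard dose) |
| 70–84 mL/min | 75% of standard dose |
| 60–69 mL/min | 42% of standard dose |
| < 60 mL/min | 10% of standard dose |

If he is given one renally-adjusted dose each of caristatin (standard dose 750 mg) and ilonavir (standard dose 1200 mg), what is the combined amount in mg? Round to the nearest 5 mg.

CrCl = (140 − 32) × 118.6 / (72 × 2.64) = 12808.8 / 190.08 ≈ 67.4 mL/min
CrCl ≈ 67 mL/min.
caristatin: 65–79 mL/min → 70% of 750 mg = 525 mg.
ilonavir: 60–69 mL/min → 42% of 1200 mg = 504 mg.
Total = 525 + 504 = 1029 mg.

1030 mg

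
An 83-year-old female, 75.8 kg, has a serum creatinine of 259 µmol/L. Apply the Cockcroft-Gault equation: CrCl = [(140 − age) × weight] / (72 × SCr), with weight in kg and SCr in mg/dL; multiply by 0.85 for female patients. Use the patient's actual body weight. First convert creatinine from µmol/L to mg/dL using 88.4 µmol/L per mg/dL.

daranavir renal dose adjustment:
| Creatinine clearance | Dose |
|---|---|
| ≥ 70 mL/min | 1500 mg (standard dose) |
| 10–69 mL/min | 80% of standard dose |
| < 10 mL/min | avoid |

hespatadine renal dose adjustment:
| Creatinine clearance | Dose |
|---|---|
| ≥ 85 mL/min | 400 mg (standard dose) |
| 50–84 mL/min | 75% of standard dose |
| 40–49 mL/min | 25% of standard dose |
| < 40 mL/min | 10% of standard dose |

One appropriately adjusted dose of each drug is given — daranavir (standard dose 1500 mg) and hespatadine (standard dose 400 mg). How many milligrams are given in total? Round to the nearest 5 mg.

SCr = 259 / 88.4 = 2.93 mg/dL
CrCl = (140 − 83) × 75.8 / (72 × 2.93) × 0.85 = 4320.6 / 210.96 × 0.85 ≈ 17.4 mL/min
CrCl ≈ 17 mL/min.
daranavir: 10–69 mL/min → 80% of 1500 mg = 1200 mg.
hespatadine: < 40 mL/min → 10% of 400 mg = 40 mg.
Total = 1200 + 40 = 1240 mg.

1240 mg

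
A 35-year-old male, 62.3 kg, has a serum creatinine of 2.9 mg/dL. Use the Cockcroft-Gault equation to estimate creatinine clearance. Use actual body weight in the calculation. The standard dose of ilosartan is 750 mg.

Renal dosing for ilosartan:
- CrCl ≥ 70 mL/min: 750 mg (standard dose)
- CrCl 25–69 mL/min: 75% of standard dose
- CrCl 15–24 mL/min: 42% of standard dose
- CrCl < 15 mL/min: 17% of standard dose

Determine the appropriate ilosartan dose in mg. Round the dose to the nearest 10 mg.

560 mg

CrCl = (140 − 35) × 62.3 / (72 × 2.9) = 6541.5 / 208.80 ≈ 31.3 mL/min
CrCl ≈ 31 mL/min → bracket 25–69 mL/min.
75% of 750 mg = 562.5 mg → 560 mg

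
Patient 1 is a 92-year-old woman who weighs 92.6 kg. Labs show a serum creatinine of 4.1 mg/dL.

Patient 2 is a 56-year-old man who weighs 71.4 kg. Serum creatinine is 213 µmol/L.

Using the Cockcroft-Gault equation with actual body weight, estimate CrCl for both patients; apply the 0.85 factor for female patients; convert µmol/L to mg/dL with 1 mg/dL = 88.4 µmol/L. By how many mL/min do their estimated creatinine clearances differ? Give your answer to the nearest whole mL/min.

Patient 1: CrCl = (140 − 92) × 92.6 / (72 × 4.1) × 0.85 = 4444.8 / 295.20 × 0.85 ≈ 12.8 mL/min
Patient 2: SCr = 213 / 88.4 = 2.41 mg/dL
Patient 2: CrCl = (140 − 56) × 71.4 / (72 × 2.41) = 5997.6 / 173.52 ≈ 34.6 mL/min
|12.8 − 34.6| = 21.8 mL/min

22 mL/min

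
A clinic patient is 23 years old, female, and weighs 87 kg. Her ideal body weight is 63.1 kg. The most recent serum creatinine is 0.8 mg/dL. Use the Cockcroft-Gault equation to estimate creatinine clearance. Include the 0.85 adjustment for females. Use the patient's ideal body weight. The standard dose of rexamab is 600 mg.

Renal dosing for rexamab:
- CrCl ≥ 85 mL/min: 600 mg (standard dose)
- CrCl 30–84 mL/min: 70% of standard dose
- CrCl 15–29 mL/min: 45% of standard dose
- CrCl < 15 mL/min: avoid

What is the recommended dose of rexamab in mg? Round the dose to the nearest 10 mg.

600 mg

CrCl = (140 − 23) × 63.1 / (72 × 0.8) × 0.85 = 7382.7 / 57.60 × 0.85 ≈ 108.9 mL/min
CrCl ≈ 109 mL/min → bracket ≥ 85 mL/min.
100% of 600 mg = 600 mg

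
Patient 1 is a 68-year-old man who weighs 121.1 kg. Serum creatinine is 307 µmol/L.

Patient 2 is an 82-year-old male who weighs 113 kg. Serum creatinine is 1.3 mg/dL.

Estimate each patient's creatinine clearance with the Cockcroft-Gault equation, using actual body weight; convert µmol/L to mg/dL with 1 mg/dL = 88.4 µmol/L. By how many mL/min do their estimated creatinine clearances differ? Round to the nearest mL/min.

Patient 1: SCr = 307 / 88.4 = 3.473 mg/dL
Patient 1: CrCl = (140 − 68) × 121.1 / (72 × 3.473) = 8719.2 / 250.06 ≈ 34.9 mL/min
Patient 2: CrCl = (140 − 82) × 113 / (72 × 1.3) = 6554.0 / 93.60 ≈ 70.0 mL/min
|34.9 − 70.0| = 35.1 mL/min

35 mL/min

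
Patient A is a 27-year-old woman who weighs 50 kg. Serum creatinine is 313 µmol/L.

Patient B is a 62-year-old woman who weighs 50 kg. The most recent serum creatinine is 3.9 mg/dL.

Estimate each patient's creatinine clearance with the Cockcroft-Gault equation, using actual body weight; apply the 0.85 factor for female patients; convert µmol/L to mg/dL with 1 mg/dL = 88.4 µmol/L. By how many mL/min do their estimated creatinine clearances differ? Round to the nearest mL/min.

7 mL/min

Patient A: SCr = 313 / 88.4 = 3.541 mg/dL
Patient A: CrCl = (140 − 27) × 50 / (72 × 3.541) × 0.85 = 5650.0 / 254.95 × 0.85 ≈ 18.8 mL/min
Patient B: CrCl = (140 − 62) × 50 / (72 × 3.9) × 0.85 = 3900.0 / 280.80 × 0.85 ≈ 11.8 mL/min
|18.8 − 11.8| = 7.0 mL/min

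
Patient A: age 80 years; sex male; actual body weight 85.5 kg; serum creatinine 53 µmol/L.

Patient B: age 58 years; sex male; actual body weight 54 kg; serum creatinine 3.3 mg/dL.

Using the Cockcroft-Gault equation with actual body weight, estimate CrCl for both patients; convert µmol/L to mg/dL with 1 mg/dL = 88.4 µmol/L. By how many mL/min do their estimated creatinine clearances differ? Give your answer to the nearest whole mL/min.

100 mL/min

Patient A: SCr = 53 / 88.4 = 0.6 mg/dL
Patient A: CrCl = (140 − 80) × 85.5 / (72 × 0.6) = 5130.0 / 43.20 ≈ 118.8 mL/min
Patient B: CrCl = (140 − 58) × 54 / (72 × 3.3) = 4428.0 / 237.60 ≈ 18.6 mL/min
|118.8 − 18.6| = 100.2 mL/min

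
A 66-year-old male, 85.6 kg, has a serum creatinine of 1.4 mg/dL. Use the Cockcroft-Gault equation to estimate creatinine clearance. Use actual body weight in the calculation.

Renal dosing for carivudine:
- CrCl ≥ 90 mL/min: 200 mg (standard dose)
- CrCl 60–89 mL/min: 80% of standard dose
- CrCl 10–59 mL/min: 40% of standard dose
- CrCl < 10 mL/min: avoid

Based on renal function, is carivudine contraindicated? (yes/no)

CrCl = (140 − 66) × 85.6 / (72 × 1.4) = 6334.4 / 100.80 ≈ 62.8 mL/min
CrCl ≈ 63 mL/min, which is ≥ 10 mL/min.

no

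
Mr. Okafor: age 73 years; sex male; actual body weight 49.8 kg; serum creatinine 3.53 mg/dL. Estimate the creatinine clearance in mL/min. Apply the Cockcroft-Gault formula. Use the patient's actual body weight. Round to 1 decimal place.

13.1 mL/min

CrCl = (140 − 73) × 49.8 / (72 × 3.53) = 3336.6 / 254.16 ≈ 13.1 mL/min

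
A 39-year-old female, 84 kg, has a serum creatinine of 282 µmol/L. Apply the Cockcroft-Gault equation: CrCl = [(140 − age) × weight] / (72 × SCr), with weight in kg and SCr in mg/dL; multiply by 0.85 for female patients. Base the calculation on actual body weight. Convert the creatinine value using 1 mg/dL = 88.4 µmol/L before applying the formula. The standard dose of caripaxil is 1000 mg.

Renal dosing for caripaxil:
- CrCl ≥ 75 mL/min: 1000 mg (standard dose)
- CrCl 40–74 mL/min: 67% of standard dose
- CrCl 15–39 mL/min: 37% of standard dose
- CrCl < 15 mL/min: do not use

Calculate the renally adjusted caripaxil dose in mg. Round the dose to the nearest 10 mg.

370 mg

SCr = 282 / 88.4 = 3.19 mg/dL
CrCl = (140 − 39) × 84 / (72 × 3.19) × 0.85 = 8484.0 / 229.68 × 0.85 ≈ 31.4 mL/min
CrCl ≈ 31 mL/min → bracket 15–39 mL/min.
37% of 1000 mg = 370 mg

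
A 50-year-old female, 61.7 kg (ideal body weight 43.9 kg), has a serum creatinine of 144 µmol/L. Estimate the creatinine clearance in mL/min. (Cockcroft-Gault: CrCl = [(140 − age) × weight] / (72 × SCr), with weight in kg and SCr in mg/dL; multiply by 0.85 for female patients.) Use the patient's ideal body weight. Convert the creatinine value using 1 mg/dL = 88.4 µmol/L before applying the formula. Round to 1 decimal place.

SCr = 144 / 88.4 = 1.629 mg/dL
CrCl = (140 − 50) × 43.9 / (72 × 1.629) × 0.85 = 3951.0 / 117.29 × 0.85 ≈ 28.6 mL/min

28.6 mL/min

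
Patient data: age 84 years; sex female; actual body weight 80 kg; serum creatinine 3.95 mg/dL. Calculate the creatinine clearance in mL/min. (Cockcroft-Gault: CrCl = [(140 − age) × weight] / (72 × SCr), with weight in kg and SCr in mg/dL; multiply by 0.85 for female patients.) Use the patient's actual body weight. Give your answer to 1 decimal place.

CrCl = (140 − 84) × 80 / (72 × 3.95) × 0.85 = 4480.0 / 284.40 × 0.85 ≈ 13.4 mL/min

13.4 mL/min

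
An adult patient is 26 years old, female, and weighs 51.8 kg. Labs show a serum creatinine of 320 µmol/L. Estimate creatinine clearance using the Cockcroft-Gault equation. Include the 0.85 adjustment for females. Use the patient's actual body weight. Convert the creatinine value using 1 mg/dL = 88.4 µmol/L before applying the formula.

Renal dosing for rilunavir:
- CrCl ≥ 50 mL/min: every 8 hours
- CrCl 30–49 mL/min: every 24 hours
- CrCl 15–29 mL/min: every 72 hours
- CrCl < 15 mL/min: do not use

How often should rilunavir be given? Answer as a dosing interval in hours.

every 72 hours

SCr = 320 / 88.4 = 3.62 mg/dL
CrCl = (140 − 26) × 51.8 / (72 × 3.62) × 0.85 = 5905.2 / 260.64 × 0.85 ≈ 19.3 mL/min
CrCl ≈ 19 mL/min → bracket 15–29 mL/min → every 72 hours.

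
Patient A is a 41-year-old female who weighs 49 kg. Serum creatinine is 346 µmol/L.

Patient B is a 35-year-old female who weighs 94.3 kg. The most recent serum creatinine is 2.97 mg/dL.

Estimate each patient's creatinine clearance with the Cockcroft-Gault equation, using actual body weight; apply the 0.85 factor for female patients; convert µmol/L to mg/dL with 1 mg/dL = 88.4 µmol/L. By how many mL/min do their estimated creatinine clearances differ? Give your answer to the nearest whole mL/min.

Patient A: SCr = 346 / 88.4 = 3.914 mg/dL
Patient A: CrCl = (140 − 41) × 49 / (72 × 3.914) × 0.85 = 4851.0 / 281.81 × 0.85 ≈ 14.6 mL/min
Patient B: CrCl = (140 − 35) × 94.3 / (72 × 2.97) × 0.85 = 9901.5 / 213.84 × 0.85 ≈ 39.4 mL/min
|14.6 − 39.4| = 24.8 mL/min

25 mL/min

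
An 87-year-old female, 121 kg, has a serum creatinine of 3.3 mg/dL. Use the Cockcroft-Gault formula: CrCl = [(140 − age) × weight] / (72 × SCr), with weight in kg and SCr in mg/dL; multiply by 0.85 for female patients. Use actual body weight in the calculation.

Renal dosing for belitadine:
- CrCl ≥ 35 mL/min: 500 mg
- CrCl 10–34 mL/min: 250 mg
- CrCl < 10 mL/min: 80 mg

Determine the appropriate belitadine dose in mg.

CrCl = (140 − 87) × 121 / (72 × 3.3) × 0.85 = 6413.0 / 237.60 × 0.85 ≈ 22.9 mL/min
CrCl ≈ 23 mL/min → bracket 10–34 mL/min.
Dose for this bracket: 250 mg.

250 mg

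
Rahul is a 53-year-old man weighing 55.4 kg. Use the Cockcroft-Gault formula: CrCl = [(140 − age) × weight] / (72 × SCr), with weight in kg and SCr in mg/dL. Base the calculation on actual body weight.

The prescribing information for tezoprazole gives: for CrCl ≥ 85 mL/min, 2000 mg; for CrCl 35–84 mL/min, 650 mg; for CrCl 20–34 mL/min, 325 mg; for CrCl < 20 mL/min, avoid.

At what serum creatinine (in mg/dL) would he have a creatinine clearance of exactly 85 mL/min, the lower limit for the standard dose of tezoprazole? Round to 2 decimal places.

0.79 mg/dL

Standard dose requires CrCl ≥ 85 mL/min.
Set (140 − 53) × 55.4 / (72 × SCr) = 85
SCr = (140 − 53) × 55.4 / (72 × 85) = 0.788 mg/dL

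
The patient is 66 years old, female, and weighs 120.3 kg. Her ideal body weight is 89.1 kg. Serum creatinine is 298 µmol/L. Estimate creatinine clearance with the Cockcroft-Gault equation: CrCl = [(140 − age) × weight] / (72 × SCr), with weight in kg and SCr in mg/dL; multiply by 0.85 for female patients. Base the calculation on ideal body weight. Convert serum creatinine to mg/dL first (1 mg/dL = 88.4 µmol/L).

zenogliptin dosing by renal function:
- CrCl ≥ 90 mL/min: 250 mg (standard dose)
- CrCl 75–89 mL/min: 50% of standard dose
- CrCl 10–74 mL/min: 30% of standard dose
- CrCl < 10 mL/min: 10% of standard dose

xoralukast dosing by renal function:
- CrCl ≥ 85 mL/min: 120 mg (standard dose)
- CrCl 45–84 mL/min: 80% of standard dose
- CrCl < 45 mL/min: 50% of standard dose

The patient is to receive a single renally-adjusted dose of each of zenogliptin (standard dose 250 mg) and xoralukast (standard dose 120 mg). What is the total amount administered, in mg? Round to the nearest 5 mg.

135 mg

SCr = 298 / 88.4 = 3.371 mg/dL
CrCl = (140 − 66) × 89.1 / (72 × 3.371) × 0.85 = 6593.4 / 242.71 × 0.85 ≈ 23.1 mL/min
CrCl ≈ 23 mL/min.
zenogliptin: 10–74 mL/min → 30% of 250 mg = 75 mg.
xoralukast: < 45 mL/min → 50% of 120 mg = 60 mg.
Total = 75 + 60 = 135 mg.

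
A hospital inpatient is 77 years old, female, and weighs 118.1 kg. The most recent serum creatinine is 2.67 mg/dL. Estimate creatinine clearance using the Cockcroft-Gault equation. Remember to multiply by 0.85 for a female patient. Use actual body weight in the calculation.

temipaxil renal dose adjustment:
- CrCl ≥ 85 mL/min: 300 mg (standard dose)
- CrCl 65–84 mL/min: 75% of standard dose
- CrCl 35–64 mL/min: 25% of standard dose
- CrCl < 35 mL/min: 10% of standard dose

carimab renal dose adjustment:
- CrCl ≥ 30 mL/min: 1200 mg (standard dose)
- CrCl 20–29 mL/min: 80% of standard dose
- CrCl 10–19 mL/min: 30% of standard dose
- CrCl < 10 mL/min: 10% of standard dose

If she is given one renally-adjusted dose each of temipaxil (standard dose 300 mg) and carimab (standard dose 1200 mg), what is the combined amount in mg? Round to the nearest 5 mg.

1230 mg

CrCl = (140 − 77) × 118.1 / (72 × 2.67) × 0.85 = 7440.3 / 192.24 × 0.85 ≈ 32.9 mL/min
CrCl ≈ 33 mL/min.
temipaxil: < 35 mL/min → 10% of 300 mg = 30 mg.
carimab: ≥ 30 mL/min → 100% of 1200 mg = 1200 mg.
Total = 30 + 1200 = 1230 mg.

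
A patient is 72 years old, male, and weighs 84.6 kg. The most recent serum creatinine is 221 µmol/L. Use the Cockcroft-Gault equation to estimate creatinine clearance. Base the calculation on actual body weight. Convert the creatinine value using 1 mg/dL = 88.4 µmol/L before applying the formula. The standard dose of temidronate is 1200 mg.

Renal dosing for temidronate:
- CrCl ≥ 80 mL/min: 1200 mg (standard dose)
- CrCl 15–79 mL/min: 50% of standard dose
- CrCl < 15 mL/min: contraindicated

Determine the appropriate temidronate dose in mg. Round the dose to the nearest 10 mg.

SCr = 221 / 88.4 = 2.5 mg/dL
CrCl = (140 − 72) × 84.6 / (72 × 2.5) = 5752.8 / 180.00 ≈ 32.0 mL/min
CrCl ≈ 32 mL/min → bracket 15–79 mL/min.
50% of 1200 mg = 600 mg

600 mg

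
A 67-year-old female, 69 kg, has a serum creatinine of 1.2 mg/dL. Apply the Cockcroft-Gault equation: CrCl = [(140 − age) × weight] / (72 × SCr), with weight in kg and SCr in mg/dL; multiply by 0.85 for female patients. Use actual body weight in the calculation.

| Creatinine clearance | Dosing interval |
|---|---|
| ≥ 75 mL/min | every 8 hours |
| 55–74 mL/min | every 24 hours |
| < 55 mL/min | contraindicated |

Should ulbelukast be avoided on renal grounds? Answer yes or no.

CrCl = (140 − 67) × 69 / (72 × 1.2) × 0.85 = 5037.0 / 86.40 × 0.85 ≈ 49.6 mL/min
CrCl ≈ 50 mL/min, which is < 55 mL/min.

yes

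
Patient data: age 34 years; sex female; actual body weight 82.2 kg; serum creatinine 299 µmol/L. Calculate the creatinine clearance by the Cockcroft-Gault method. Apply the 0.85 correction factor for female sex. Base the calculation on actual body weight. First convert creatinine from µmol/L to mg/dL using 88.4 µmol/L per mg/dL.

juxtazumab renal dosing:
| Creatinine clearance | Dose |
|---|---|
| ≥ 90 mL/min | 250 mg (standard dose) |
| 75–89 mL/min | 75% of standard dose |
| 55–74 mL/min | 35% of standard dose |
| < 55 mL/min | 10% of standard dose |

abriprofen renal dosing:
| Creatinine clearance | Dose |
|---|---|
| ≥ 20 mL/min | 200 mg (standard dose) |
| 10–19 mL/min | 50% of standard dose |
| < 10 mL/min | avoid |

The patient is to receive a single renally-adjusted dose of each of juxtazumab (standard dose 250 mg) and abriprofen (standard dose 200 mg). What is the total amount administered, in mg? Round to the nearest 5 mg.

225 mg

SCr = 299 / 88.4 = 3.382 mg/dL
CrCl = (140 − 34) × 82.2 / (72 × 3.382) × 0.85 = 8713.2 / 243.50 × 0.85 ≈ 30.4 mL/min
CrCl ≈ 30 mL/min.
juxtazumab: < 55 mL/min → 10% of 250 mg = 25 mg.
abriprofen: ≥ 20 mL/min → 100% of 200 mg = 200 mg.
Total = 25 + 200 = 225 mg.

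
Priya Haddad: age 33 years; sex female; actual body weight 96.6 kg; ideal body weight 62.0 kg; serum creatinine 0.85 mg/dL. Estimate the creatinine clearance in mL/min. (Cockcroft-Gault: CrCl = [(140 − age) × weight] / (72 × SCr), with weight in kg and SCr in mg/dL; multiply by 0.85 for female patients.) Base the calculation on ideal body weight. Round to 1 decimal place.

92.1 mL/min

CrCl = (140 − 33) × 62 / (72 × 0.85) × 0.85 = 6634.0 / 61.20 × 0.85 ≈ 92.1 mL/min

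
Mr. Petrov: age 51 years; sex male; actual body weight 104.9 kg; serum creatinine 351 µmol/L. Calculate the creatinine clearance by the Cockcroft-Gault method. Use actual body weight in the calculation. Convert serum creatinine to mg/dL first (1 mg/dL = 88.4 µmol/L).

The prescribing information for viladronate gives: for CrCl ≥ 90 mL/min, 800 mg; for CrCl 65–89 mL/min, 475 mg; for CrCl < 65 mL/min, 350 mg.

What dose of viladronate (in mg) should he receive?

SCr = 351 / 88.4 = 3.971 mg/dL
CrCl = (140 − 51) × 104.9 / (72 × 3.971) = 9336.1 / 285.91 ≈ 32.7 mL/min
CrCl ≈ 33 mL/min → bracket < 65 mL/min.
Dose for this bracket: 350 mg.

350 mg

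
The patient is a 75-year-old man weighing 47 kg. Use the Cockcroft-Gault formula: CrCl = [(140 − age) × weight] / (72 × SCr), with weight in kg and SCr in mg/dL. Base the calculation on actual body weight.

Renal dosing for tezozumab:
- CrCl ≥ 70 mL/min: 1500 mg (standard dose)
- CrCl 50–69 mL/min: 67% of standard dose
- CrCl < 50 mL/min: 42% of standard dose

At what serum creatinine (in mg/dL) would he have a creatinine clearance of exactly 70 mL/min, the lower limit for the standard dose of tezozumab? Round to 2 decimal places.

0.61 mg/dL

Standard dose requires CrCl ≥ 70 mL/min.
Set (140 − 75) × 47 / (72 × SCr) = 70
SCr = (140 − 75) × 47 / (72 × 70) = 0.606 mg/dL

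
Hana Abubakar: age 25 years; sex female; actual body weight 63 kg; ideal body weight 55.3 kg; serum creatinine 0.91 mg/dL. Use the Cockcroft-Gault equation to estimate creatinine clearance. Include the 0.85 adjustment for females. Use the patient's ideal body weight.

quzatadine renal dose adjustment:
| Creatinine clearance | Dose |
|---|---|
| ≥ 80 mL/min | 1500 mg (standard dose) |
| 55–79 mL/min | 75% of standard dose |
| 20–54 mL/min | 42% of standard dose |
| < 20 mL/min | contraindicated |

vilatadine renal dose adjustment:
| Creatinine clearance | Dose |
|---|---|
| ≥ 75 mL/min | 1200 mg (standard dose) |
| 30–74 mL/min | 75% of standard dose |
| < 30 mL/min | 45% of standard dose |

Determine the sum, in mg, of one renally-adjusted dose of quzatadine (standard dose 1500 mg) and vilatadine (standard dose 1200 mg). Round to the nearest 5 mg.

2700 mg

CrCl = (140 − 25) × 55.3 / (72 × 0.91) × 0.85 = 6359.5 / 65.52 × 0.85 ≈ 82.5 mL/min
CrCl ≈ 83 mL/min.
quzatadine: ≥ 80 mL/min → 100% of 1500 mg = 1500 mg.
vilatadine: ≥ 75 mL/min → 100% of 1200 mg = 1200 mg.
Total = 1500 + 1200 = 2700 mg.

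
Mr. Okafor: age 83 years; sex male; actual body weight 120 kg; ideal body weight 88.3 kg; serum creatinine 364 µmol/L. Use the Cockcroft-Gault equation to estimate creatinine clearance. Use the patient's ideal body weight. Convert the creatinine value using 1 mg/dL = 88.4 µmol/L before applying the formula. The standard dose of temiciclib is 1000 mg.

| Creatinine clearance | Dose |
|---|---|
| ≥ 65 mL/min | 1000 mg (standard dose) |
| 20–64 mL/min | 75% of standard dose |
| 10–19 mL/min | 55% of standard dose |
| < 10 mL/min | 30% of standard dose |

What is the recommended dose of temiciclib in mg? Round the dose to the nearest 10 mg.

550 mg

SCr = 364 / 88.4 = 4.118 mg/dL
CrCl = (140 − 83) × 88.3 / (72 × 4.118) = 5033.1 / 296.50 ≈ 17.0 mL/min
CrCl ≈ 17 mL/min → bracket 10–19 mL/min.
55% of 1000 mg = 550 mg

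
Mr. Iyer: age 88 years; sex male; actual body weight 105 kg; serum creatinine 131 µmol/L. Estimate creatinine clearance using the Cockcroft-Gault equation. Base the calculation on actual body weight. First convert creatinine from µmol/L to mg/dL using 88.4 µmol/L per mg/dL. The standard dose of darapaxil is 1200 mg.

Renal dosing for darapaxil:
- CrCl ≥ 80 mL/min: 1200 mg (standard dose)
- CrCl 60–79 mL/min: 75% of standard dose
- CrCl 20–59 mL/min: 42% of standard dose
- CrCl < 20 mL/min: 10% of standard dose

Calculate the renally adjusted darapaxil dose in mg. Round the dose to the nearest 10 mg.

500 mg

SCr = 131 / 88.4 = 1.482 mg/dL
CrCl = (140 − 88) × 105 / (72 × 1.482) = 5460.0 / 106.70 ≈ 51.2 mL/min
CrCl ≈ 51 mL/min → bracket 20–59 mL/min.
42% of 1200 mg = 504 mg → 500 mg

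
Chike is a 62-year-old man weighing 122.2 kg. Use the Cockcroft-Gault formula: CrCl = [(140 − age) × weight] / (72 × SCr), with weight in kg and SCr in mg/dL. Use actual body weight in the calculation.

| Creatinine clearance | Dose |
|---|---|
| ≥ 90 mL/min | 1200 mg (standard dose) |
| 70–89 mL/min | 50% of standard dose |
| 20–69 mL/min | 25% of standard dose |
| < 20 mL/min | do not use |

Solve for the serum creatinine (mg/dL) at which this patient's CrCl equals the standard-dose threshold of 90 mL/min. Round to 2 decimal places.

1.47 mg/dL

Standard dose requires CrCl ≥ 90 mL/min.
Set (140 − 62) × 122.2 / (72 × SCr) = 90
SCr = (140 − 62) × 122.2 / (72 × 90) = 1.471 mg/dL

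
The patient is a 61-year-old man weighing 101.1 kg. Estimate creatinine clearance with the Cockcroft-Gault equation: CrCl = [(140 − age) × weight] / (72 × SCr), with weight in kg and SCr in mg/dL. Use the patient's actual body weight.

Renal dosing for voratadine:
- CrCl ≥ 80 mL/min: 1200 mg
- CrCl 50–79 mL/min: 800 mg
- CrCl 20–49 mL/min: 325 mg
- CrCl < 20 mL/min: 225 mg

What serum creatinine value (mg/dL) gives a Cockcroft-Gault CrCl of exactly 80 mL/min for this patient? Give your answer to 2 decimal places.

1.39 mg/dL

Standard dose requires CrCl ≥ 80 mL/min.
Set (140 − 61) × 101.1 / (72 × SCr) = 80
SCr = (140 − 61) × 101.1 / (72 × 80) = 1.387 mg/dL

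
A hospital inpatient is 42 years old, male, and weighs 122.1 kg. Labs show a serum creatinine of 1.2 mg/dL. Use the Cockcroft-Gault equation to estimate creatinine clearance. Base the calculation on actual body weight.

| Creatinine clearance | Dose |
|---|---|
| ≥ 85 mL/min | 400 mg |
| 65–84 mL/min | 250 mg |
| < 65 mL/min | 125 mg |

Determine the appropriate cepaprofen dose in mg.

CrCl = (140 − 42) × 122.1 / (72 × 1.2) = 11965.8 / 86.40 ≈ 138.5 mL/min
CrCl ≈ 138 mL/min → bracket ≥ 85 mL/min.
Dose for this bracket: 400 mg.

400 mg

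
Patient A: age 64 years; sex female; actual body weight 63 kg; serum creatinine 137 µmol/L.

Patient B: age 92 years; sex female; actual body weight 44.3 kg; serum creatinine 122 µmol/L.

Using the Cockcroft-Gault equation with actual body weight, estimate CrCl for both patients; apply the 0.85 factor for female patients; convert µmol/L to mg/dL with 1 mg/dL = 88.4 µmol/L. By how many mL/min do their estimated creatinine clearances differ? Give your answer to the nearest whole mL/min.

Patient A: SCr = 137 / 88.4 = 1.55 mg/dL
Patient A: CrCl = (140 − 64) × 63 / (72 × 1.55) × 0.85 = 4788.0 / 111.60 × 0.85 ≈ 36.5 mL/min
Patient B: SCr = 122 / 88.4 = 1.38 mg/dL
Patient B: CrCl = (140 − 92) × 44.3 / (72 × 1.38) × 0.85 = 2126.4 / 99.36 × 0.85 ≈ 18.2 mL/min
|36.5 − 18.2| = 18.3 mL/min

18 mL/min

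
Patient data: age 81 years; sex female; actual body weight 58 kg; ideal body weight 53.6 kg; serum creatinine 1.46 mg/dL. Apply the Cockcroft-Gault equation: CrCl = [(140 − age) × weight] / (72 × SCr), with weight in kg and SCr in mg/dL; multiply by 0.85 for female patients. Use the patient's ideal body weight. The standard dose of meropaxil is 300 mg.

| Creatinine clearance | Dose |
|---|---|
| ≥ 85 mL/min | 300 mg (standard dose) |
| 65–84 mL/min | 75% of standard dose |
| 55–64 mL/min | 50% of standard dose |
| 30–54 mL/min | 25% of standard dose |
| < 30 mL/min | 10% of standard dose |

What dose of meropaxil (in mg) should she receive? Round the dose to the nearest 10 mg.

30 mg

CrCl = (140 − 81) × 53.6 / (72 × 1.46) × 0.85 = 3162.4 / 105.12 × 0.85 ≈ 25.6 mL/min
CrCl ≈ 26 mL/min → bracket < 30 mL/min.
10% of 300 mg = 30 mg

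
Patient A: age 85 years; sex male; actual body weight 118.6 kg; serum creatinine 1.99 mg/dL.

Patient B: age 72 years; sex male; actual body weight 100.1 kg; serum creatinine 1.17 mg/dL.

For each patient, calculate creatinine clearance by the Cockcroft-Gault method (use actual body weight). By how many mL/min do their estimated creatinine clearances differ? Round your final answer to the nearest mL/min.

35 mL/min

Patient A: CrCl = (140 − 85) × 118.6 / (72 × 1.99) = 6523.0 / 143.28 ≈ 45.5 mL/min
Patient B: CrCl = (140 − 72) × 100.1 / (72 × 1.17) = 6806.8 / 84.24 ≈ 80.8 mL/min
|45.5 − 80.8| = 35.3 mL/min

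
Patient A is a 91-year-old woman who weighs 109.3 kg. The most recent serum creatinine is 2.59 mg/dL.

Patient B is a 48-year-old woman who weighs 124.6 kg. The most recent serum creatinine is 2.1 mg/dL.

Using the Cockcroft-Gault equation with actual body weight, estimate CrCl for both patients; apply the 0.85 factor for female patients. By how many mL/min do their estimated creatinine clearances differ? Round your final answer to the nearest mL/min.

Patient A: CrCl = (140 − 91) × 109.3 / (72 × 2.59) × 0.85 = 5355.7 / 186.48 × 0.85 ≈ 24.4 mL/min
Patient B: CrCl = (140 − 48) × 124.6 / (72 × 2.1) × 0.85 = 11463.2 / 151.20 × 0.85 ≈ 64.4 mL/min
|24.4 − 64.4| = 40.0 mL/min

40 mL/min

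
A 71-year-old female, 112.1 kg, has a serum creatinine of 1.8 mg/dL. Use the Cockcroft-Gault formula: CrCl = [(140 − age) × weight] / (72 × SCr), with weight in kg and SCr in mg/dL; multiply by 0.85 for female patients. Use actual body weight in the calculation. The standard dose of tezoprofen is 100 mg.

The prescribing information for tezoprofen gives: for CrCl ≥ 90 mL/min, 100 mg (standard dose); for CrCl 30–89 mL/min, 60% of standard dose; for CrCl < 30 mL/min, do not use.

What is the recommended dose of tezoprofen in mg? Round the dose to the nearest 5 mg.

60 mg

CrCl = (140 − 71) × 112.1 / (72 × 1.8) × 0.85 = 7734.9 / 129.60 × 0.85 ≈ 50.7 mL/min
CrCl ≈ 51 mL/min → bracket 30–89 mL/min.
60% of 100 mg = 60 mg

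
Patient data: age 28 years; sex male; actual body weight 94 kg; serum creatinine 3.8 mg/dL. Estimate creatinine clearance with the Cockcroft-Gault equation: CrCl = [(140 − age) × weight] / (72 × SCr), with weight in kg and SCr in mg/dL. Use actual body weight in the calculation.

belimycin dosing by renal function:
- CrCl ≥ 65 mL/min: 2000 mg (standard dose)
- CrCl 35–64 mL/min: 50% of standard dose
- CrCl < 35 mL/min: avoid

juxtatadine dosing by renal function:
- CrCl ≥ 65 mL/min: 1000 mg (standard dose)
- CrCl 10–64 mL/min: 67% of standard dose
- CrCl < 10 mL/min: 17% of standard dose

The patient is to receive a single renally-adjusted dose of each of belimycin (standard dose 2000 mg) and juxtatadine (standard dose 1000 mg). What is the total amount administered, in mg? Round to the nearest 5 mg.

CrCl = (140 − 28) × 94 / (72 × 3.8) = 10528.0 / 273.60 ≈ 38.5 mL/min
CrCl ≈ 38 mL/min.
belimycin: 35–64 mL/min → 50% of 2000 mg = 1000 mg.
juxtatadine: 10–64 mL/min → 67% of 1000 mg = 670 mg.
Total = 1000 + 670 = 1670 mg.

1670 mg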